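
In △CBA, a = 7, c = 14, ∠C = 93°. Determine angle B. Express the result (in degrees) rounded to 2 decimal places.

57.05

Law of sines: sin A = a·sin C/c ≈ 0.49931.
Since c ≥ a, only the acute value applies: ∠A ≈ 29.95°.
Then ∠B = 180° − ∠C − ∠A ≈ 57.05°.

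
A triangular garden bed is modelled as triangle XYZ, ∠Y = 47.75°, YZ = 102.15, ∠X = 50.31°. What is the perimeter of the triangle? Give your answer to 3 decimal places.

perimeter ≈ 331.847

The third angle is ∠Z = 180° − ∠X − ∠Y = 81.94°.
Law of sines: ZX = YZ·sin Y/sin X ≈ 98.261.
Law of sines: XY = YZ·sin Z/sin X ≈ 131.44.
Semiperimeter s = (102.15+98.261+131.44)/2 = 165.92.
Perimeter = 102.15 + 98.261 + 131.44 = 331.85.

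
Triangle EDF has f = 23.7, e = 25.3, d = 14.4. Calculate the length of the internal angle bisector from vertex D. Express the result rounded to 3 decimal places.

t_D ≈ 23.406

By the law of cosines, cos D = (f² + e² − d²) / (2·f·e) ≈ 0.82922, so ∠D ≈ 33.98°.
The bisector from D has length 2·f·e·cos(∠D/2)/(f+e) ≈ 23.406.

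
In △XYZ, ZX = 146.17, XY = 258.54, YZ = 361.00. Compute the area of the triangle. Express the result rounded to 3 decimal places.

Semiperimeter s = (361 + 146.17 + 258.54)/2 = 382.86.
Heron's formula: area = √(382.86·21.855·236.69·124.31) ≈ 15691.

15690.605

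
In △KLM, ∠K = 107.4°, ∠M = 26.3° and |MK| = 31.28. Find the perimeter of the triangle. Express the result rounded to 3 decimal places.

The third angle is ∠L = 180° − ∠M − ∠K = 46.30°.
Law of sines: |LM| = |MK|·sin K/sin L ≈ 41.286.
Law of sines: |KL| = |MK|·sin M/sin L ≈ 19.17.
Semiperimeter s = (41.286+31.28+19.17)/2 = 45.868.
Perimeter = 41.286 + 31.28 + 19.17 = 91.736.

perimeter ≈ 91.736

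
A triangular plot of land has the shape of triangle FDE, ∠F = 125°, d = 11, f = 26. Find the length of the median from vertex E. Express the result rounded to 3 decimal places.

Law of sines: sin D = d·sin F/f ≈ 0.34656.
Since f ≥ d, only the acute value applies: ∠D ≈ 20.28°.
Then ∠E = 180° − ∠F − ∠D ≈ 34.72°.
Law of sines gives e = f·sin E/sin F ≈ 18.079.
Median from E: ½√(2·f² + 2·d² − e²) ≈ 17.798.

17.798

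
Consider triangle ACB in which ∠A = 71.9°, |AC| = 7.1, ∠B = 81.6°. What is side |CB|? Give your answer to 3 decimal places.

6.822

The third angle is ∠C = 180° − ∠B − ∠A = 26.50°.
Law of sines: |CB| = |AC|·sin A/sin B ≈ 6.8218.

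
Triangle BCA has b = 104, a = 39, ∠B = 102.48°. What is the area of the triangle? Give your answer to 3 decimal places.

1682.125

Law of sines: sin A = a·sin B/b ≈ 0.36614.
Since b ≥ a, only the acute value applies: ∠A ≈ 21.48°.
Then ∠C = 180° − ∠B − ∠A ≈ 56.04°.
Law of sines gives c = b·sin C/sin B ≈ 88.35.
Area = ½·b·a·sin C ≈ 1682.1.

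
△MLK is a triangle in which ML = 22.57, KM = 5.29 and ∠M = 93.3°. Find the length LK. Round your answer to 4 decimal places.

By the law of cosines, LK² = KM² + ML² − 2·KM·ML·cos M = 551.13, so LK ≈ 23.476.

23.4763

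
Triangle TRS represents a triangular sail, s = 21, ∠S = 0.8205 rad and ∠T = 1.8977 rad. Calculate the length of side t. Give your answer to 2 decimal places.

27.19

The third angle is ∠R = π − ∠S − ∠T = 0.4234 rad.
Law of sines: t = s·sin T/sin S ≈ 27.188.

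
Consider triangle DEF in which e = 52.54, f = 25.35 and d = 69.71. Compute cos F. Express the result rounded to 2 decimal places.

cos F ≈ 0.95

By the law of cosines, cos F = (d² + e² − f²) / (2·d·e) ≈ 0.95252, so ∠F ≈ 17.73°.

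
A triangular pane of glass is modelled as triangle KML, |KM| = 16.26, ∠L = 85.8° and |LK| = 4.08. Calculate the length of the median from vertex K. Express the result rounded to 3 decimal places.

m_K ≈ 8.728

Law of sines: sin M = |LK|·sin L/|KM| ≈ 0.25025.
Since |KM| ≥ |LK|, only the acute value applies: ∠M ≈ 14.49°.
Then ∠K = 180° − ∠L − ∠M ≈ 79.71°.
Law of sines gives |ML| = |KM|·sin K/sin L ≈ 16.041.
Median from K: ½√(2·|LK|² + 2·|KM|² − |ML|²) ≈ 8.7284.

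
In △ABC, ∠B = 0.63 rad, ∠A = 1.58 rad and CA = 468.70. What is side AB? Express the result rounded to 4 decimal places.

638.4934

The third angle is ∠C = π − ∠A − ∠B = 0.932 rad.
Law of sines: AB = CA·sin C/sin B ≈ 638.49.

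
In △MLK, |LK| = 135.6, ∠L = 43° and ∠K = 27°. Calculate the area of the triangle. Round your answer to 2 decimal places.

3029.24

The third angle is ∠M = 180° − ∠L − ∠K = 110.00°.
Law of sines: |KM| = |LK|·sin L/sin M ≈ 98.414.
Law of sines: |ML| = |LK|·sin K/sin M ≈ 65.512.
Area = ½·|LK|·|KM|·sin K ≈ 3029.2.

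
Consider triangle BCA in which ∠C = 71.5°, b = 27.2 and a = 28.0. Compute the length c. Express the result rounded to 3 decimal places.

32.257

By the law of cosines, c² = a² + b² − 2·a·b·cos C = 1040.5, so c ≈ 32.257.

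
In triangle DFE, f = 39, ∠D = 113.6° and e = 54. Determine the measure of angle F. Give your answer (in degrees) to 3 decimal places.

27.175

By the law of cosines, d² = f² + e² − 2·f·e·cos D = 6123.3, so d ≈ 78.251.
Law of cosines again: cos F = (e² + d² − f²)/(2·e·d) ≈ 0.88962, so ∠F ≈ 27.17°.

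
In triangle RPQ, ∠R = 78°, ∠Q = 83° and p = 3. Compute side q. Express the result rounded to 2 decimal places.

The third angle is ∠P = 180° − ∠Q − ∠R = 19.00°.
Law of sines: q = p·sin Q/sin P ≈ 9.146.

9.15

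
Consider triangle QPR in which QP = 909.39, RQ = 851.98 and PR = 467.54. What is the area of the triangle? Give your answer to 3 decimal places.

Semiperimeter s = (467.54 + 851.98 + 909.39)/2 = 1114.5.
Heron's formula: area = √(1114.5·646.91·262.47·205.06) ≈ 1.9699e+05.

area ≈ 196990.201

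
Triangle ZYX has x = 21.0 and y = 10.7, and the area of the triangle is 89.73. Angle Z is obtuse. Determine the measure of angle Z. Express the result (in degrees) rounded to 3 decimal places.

126.997

From area = ½·y·x·sin Z, we get sin Z = 2·area/(y·x) ≈ 0.79866.
Taking the obtuse solution, ∠Z ≈ 127.00°.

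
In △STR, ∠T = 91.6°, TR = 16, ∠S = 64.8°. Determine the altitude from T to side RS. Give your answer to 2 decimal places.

The third angle is ∠R = 180° − ∠S − ∠T = 23.60°.
Law of sines: RS = TR·sin T/sin S ≈ 17.676.
Law of sines: ST = TR·sin R/sin S ≈ 7.0793.
Area = ½·TR·RS·sin R ≈ 56.613.
The altitude from T has length 2·area/RS ≈ 6.4056.

6.41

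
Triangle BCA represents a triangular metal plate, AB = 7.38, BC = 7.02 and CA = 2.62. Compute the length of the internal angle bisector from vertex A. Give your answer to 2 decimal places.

By the law of cosines, cos A = (CA² + AB² − BC²) / (2·CA·AB) ≈ 0.31156, so ∠A ≈ 71.85°.
The bisector from A has length 2·CA·AB·cos(∠A/2)/(CA+AB) ≈ 3.1316.

3.13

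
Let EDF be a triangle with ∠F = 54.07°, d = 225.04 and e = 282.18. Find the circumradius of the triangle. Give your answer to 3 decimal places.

145.789

By the law of cosines, f² = e² + d² − 2·e·d·cos F = 55743, so f ≈ 236.1.
Area = ½·e·d·sin F ≈ 25710.
Circumradius = f/(2 sin F) ≈ 145.79.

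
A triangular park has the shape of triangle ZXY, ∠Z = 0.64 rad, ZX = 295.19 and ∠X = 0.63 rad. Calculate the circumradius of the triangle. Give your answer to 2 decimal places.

154.53

The third angle is ∠Y = π − ∠Z − ∠X = 1.872 rad.
Law of sines: XY = ZX·sin Z/sin Y ≈ 184.57.
Law of sines: YZ = ZX·sin X/sin Y ≈ 182.09.
Circumradius = ZX/(2 sin Y) ≈ 154.53.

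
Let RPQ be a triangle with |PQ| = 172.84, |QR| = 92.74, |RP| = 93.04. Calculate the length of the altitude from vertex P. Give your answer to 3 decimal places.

h_P ≈ 63.479

Semiperimeter s = (172.84 + 92.74 + 93.04)/2 = 179.31.
Heron's formula: area = √(179.31·6.47·86.57·86.27) ≈ 2943.5.
The altitude from P has length 2·area/|QR| ≈ 63.479.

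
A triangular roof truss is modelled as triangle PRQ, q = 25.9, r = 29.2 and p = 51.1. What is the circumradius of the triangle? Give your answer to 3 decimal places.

By the law of cosines, cos P = (r² + q² − p²) / (2·r·q) ≈ -0.71915, so ∠P ≈ 135.98°.
Circumradius = p/(2 sin P) ≈ 36.77.

36.770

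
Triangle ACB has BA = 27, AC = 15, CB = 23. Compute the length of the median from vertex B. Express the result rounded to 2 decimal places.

Median from B: ½√(2·CB² + 2·BA² − AC²) ≈ 23.932.

23.93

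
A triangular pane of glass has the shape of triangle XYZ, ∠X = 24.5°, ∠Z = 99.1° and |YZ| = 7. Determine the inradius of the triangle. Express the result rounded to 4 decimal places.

r ≈ 2.5758

The third angle is ∠Y = 180° − ∠Z − ∠X = 56.40°.
Law of sines: |ZX| = |YZ|·sin Y/sin X ≈ 14.06.
Law of sines: |XY| = |YZ|·sin Z/sin X ≈ 16.667.
Area = ½·|YZ|·|ZX|·sin Z ≈ 48.589.
Semiperimeter s = (7+14.06+16.667)/2 = 18.864.
Inradius = area/s = 48.589/18.864 ≈ 2.5758.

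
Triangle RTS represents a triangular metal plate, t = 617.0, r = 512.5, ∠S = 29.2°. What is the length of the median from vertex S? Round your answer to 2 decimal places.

By the law of cosines, s² = r² + t² − 2·r·t·cos S = 91288, so s ≈ 302.14.
Median from S: ½√(2·r² + 2·t² − s²) ≈ 546.67.

m_S ≈ 546.67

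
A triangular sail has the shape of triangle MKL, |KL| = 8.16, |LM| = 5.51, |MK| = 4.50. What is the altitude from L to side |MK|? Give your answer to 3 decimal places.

5.216

Semiperimeter s = (8.16 + 5.51 + 4.5)/2 = 9.085.
Heron's formula: area = √(9.085·0.925·3.575·4.585) ≈ 11.737.
The altitude from L has length 2·area/|MK| ≈ 5.2163.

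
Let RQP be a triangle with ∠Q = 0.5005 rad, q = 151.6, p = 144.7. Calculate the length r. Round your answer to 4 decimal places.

Law of sines: sin P = p·sin Q/q ≈ 0.45802.
Since q ≥ p, only the acute value applies: ∠P ≈ 0.4758 rad.
Then ∠R = π − ∠Q − ∠P ≈ 2.1653 rad.
Law of sines gives r = q·sin R/sin Q ≈ 261.71.

261.7148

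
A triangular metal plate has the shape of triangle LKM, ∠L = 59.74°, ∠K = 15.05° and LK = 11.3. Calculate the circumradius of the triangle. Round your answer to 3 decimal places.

5.855

The third angle is ∠M = 180° − ∠L − ∠K = 105.21°.
Law of sines: KM = LK·sin L/sin M ≈ 10.115.
Law of sines: ML = LK·sin K/sin M ≈ 3.0407.
Circumradius = LK/(2 sin M) ≈ 5.8551.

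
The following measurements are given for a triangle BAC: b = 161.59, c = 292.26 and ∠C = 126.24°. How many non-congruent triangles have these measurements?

1

b·sin C = 161.59·sin(126.24°) ≈ 130.3.
Since ∠C is not acute, a triangle exists only if c > b; here c > b, so there is exactly one triangle.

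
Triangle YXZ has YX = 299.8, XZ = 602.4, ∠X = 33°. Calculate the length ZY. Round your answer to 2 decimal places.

387.09

By the law of cosines, ZY² = YX² + XZ² − 2·YX·XZ·cos X = 1.4984e+05, so ZY ≈ 387.09.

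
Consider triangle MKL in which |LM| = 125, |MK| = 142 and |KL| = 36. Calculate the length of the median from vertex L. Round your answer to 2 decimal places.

58.48

Median from L: ½√(2·|KL|² + 2·|LM|² − |MK|²) ≈ 58.476.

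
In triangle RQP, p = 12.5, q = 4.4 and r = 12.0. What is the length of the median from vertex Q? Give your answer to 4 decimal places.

Median from Q: ½√(2·p² + 2·r² − q²) ≈ 12.053.

12.0534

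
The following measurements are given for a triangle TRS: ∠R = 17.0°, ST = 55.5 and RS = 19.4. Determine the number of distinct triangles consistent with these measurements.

1

RS·sin R = 19.4·sin(17.0°) ≈ 5.672.
Since ST ≥ RS, exactly one triangle exists.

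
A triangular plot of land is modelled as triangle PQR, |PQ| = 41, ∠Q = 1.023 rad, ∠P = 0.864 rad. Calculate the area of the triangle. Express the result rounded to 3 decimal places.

574.092

The third angle is ∠R = π − ∠P − ∠Q = 1.255 rad.
Law of sines: |QR| = |PQ|·sin P/sin R ≈ 32.805.
Law of sines: |RP| = |PQ|·sin Q/sin R ≈ 36.826.
Area = ½·|PQ|·|QR|·sin Q ≈ 574.09.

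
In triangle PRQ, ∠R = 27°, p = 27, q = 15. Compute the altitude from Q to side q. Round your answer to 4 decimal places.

h_Q ≈ 12.2577

By the law of cosines, r² = q² + p² − 2·q·p·cos R = 232.28, so r ≈ 15.241.
Area = ½·q·p·sin R ≈ 91.933.
The altitude from Q has length 2·area/q ≈ 12.258.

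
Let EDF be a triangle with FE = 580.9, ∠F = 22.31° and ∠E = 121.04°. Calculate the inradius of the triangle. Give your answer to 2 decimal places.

103.06

The third angle is ∠D = 180° − ∠F − ∠E = 36.65°.
Law of sines: DF = FE·sin E/sin D ≈ 833.81.
Law of sines: ED = FE·sin F/sin D ≈ 369.43.
Area = ½·FE·DF·sin F ≈ 91935.
Semiperimeter s = (833.81+580.9+369.43)/2 = 892.07.
Inradius = area/s = 91935/892.07 ≈ 103.06.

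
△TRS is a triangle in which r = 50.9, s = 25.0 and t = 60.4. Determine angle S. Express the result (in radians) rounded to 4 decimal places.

By the law of cosines, cos S = (t² + r² − s²) / (2·t·r) ≈ 0.91303, so ∠S ≈ 0.420 rad.

∠S ≈ 0.4201 rad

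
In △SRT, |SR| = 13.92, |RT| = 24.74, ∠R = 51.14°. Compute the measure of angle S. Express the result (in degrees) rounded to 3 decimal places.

94.755

By the law of cosines, |TS|² = |SR|² + |RT|² − 2·|SR|·|RT|·cos R = 373.69, so |TS| ≈ 19.331.
Law of cosines again: cos S = (|TS|² + |SR|² − |RT|²)/(2·|TS|·|SR|) ≈ -0.08289, so ∠S ≈ 94.75°.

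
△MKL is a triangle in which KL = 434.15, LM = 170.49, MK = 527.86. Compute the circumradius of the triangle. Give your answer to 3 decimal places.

289.746

By the law of cosines, cos M = (LM² + MK² − KL²) / (2·LM·MK) ≈ 0.66235, so ∠M ≈ 48.52°.
Circumradius = KL/(2 sin M) ≈ 289.75.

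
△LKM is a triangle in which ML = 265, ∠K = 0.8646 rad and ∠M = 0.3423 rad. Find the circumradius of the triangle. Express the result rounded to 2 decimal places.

The third angle is ∠L = π − ∠K − ∠M = 1.9347 rad.
Law of sines: KM = ML·sin L/sin K ≈ 325.49.
Law of sines: LK = ML·sin M/sin K ≈ 116.91.
Circumradius = ML/(2 sin K) ≈ 174.15.

R ≈ 174.15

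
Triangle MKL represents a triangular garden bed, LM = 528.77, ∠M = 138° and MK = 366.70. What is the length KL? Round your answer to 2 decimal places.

By the law of cosines, KL² = LM² + MK² − 2·LM·MK·cos M = 7.0226e+05, so KL ≈ 838.01.

838.01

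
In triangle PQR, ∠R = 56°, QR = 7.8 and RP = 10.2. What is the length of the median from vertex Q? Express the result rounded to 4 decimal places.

By the law of cosines, PQ² = QR² + RP² − 2·QR·RP·cos R = 75.901, so PQ ≈ 8.7121.
Median from Q: ½√(2·PQ² + 2·QR² − RP²) ≈ 6.5085.

m_Q ≈ 6.5085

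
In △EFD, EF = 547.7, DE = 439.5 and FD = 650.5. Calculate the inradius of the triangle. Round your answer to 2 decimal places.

Semiperimeter s = (650.5 + 439.5 + 547.7)/2 = 818.85.
Heron's formula: area = √(818.85·168.35·379.35·271.15) ≈ 1.1908e+05.
Inradius = area/s = 1.1908e+05/818.85 ≈ 145.42.

145.42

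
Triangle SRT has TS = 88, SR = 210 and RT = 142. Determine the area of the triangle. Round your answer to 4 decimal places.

4759.3277

Semiperimeter s = (142 + 88 + 210)/2 = 220.
Heron's formula: area = √(220·78·132·10) ≈ 4759.3.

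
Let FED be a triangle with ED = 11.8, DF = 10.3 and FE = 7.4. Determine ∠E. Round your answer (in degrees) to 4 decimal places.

∠E ≈ 59.7762°

By the law of cosines, cos E = (FE² + ED² − DF²) / (2·FE·ED) ≈ 0.50338, so ∠E ≈ 59.78°.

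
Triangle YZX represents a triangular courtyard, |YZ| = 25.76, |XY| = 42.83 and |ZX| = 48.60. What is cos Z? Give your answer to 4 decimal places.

cos Z ≈ 0.4757

By the law of cosines, cos Z = (|YZ|² + |ZX|² − |XY|²) / (2·|YZ|·|ZX|) ≈ 0.47571, so ∠Z ≈ 61.59°.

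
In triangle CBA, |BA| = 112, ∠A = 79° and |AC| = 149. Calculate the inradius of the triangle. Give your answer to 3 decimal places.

By the law of cosines, |CB|² = |BA|² + |AC|² − 2·|BA|·|AC|·cos A = 28377, so |CB| ≈ 168.45.
Area = ½·|BA|·|AC|·sin A ≈ 8190.7.
Semiperimeter s = (112+149+168.45)/2 = 214.73.
Inradius = area/s = 8190.7/214.73 ≈ 38.145.

r ≈ 38.145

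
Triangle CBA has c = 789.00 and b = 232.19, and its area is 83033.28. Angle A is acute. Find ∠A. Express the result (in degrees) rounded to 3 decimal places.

From area = ½·c·b·sin A, we get sin A = 2·area/(c·b) ≈ 0.90649.
Taking the acute solution, ∠A ≈ 65.02°.

∠A ≈ 65.024°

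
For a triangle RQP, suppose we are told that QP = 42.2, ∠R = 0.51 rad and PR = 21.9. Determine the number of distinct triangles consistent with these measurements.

1

PR·sin R = 21.9·sin(0.51 rad) ≈ 10.69.
Since QP ≥ PR, exactly one triangle exists.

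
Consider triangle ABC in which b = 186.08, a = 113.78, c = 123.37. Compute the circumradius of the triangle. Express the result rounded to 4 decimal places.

By the law of cosines, cos A = (b² + c² − a²) / (2·b·c) ≈ 0.80369, so ∠A ≈ 36.52°.
Circumradius = a/(2 sin A) ≈ 95.605.

95.6053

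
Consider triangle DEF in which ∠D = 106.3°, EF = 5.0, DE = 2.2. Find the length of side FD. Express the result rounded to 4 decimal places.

3.9148

Law of sines: sin F = DE·sin D/EF ≈ 0.42231.
Since EF ≥ DE, only the acute value applies: ∠F ≈ 24.98°.
Then ∠E = 180° − ∠D − ∠F ≈ 48.72°.
Law of sines gives FD = EF·sin E/sin D ≈ 3.9148.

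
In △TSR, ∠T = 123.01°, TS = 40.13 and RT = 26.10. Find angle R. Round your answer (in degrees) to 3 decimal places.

By the law of cosines, SR² = RT² + TS² − 2·RT·TS·cos T = 3432.8, so SR ≈ 58.59.
Law of cosines again: cos R = (SR² + RT² − TS²)/(2·SR·RT) ≈ 0.81860, so ∠R ≈ 35.05°.

35.055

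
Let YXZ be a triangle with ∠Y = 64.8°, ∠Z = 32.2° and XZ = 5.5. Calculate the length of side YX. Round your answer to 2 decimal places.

The third angle is ∠X = 180° − ∠Z − ∠Y = 83.00°.
Law of sines: YX = XZ·sin Z/sin Y ≈ 3.2391.

3.24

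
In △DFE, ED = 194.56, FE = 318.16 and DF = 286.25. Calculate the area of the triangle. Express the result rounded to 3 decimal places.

area ≈ 27456.811

Semiperimeter s = (318.16 + 194.56 + 286.25)/2 = 399.49.
Heron's formula: area = √(399.49·81.325·204.93·113.24) ≈ 27457.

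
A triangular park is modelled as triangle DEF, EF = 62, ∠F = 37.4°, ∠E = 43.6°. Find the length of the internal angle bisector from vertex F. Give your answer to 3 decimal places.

48.291

The third angle is ∠D = 180° − ∠E − ∠F = 99.00°.
Law of sines: FD = EF·sin E/sin D ≈ 43.289.
Law of sines: DE = EF·sin F/sin D ≈ 38.127.
The bisector from F has length 2·EF·FD·cos(∠F/2)/(EF+FD) ≈ 48.291.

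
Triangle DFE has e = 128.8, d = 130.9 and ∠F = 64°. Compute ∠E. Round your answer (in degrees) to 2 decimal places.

∠E ≈ 57.26°

By the law of cosines, f² = e² + d² − 2·e·d·cos F = 18942, so f ≈ 137.63.
Law of cosines again: cos E = (d² + f² − e²)/(2·d·f) ≈ 0.54085, so ∠E ≈ 57.26°.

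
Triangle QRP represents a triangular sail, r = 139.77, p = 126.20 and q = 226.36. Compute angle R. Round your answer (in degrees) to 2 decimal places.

∠R ≈ 33.52°

By the law of cosines, cos R = (p² + q² − r²) / (2·p·q) ≈ 0.83366, so ∠R ≈ 33.52°.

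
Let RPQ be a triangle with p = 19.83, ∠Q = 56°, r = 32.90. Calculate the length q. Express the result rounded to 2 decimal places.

By the law of cosines, q² = r² + p² − 2·r·p·cos Q = 746, so q ≈ 27.313.

27.31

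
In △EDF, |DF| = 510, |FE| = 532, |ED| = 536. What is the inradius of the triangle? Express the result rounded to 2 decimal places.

151.63

Semiperimeter s = (510 + 532 + 536)/2 = 789.
Heron's formula: area = √(789·279·257·253) ≈ 1.1964e+05.
Inradius = area/s = 1.1964e+05/789 ≈ 151.63.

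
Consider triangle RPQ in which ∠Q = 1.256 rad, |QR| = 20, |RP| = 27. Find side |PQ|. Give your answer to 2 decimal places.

25.36

Law of sines: sin P = |QR|·sin Q/|RP| ≈ 0.70434.
Since |RP| ≥ |QR|, only the acute value applies: ∠P ≈ 0.781 rad.
Then ∠R = π − ∠Q − ∠P ≈ 1.104 rad.
Law of sines gives |PQ| = |RP|·sin R/sin Q ≈ 25.359.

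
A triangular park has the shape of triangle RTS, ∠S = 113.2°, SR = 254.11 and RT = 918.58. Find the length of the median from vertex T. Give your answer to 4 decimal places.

Law of sines: sin T = SR·sin S/RT ≈ 0.25426.
Since RT ≥ SR, only the acute value applies: ∠T ≈ 14.73°.
Then ∠R = 180° − ∠S − ∠T ≈ 52.07°.
Law of sines gives TS = RT·sin R/sin S ≈ 788.29.
Median from T: ½√(2·RT² + 2·TS² − SR²) ≈ 846.43.

m_T ≈ 846.4332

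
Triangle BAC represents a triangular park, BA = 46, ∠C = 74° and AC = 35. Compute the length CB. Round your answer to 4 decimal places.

Law of sines: sin B = AC·sin C/BA ≈ 0.73139.
Since BA ≥ AC, only the acute value applies: ∠B ≈ 47.00°.
Then ∠A = 180° − ∠C − ∠B ≈ 59.00°.
Law of sines gives CB = BA·sin A/sin C ≈ 41.017.

41.0172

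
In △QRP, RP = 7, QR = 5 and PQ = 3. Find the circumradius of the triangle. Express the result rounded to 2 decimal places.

By the law of cosines, cos Q = (PQ² + QR² − RP²) / (2·PQ·QR) ≈ -0.50000, so ∠Q ≈ 120.00°.
Circumradius = RP/(2 sin Q) ≈ 4.0415.

4.04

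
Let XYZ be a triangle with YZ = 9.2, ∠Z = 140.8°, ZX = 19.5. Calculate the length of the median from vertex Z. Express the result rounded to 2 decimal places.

m_Z ≈ 6.83

By the law of cosines, XY² = YZ² + ZX² − 2·YZ·ZX·cos Z = 742.94, so XY ≈ 27.257.
Median from Z: ½√(2·YZ² + 2·ZX² − XY²) ≈ 6.8345.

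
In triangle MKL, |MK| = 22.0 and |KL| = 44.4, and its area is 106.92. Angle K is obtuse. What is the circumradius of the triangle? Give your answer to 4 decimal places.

150.8371

From area = ½·|MK|·|KL|·sin K, we get sin K = 2·area/(|MK|·|KL|) ≈ 0.21892.
Taking the obtuse solution, ∠K ≈ 167.35°.
Law of cosines then gives |LM| ≈ 66.042.
Circumradius = |LM|/(2 sin K) ≈ 150.84.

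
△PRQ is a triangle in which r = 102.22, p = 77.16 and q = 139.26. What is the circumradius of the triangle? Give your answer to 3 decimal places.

By the law of cosines, cos P = (r² + q² − p²) / (2·r·q) ≈ 0.83907, so ∠P ≈ 32.96°.
Circumradius = p/(2 sin P) ≈ 70.916.

70.916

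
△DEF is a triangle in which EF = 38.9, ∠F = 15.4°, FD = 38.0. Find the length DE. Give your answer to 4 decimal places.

10.3421

By the law of cosines, DE² = EF² + FD² − 2·EF·FD·cos F = 106.96, so DE ≈ 10.342.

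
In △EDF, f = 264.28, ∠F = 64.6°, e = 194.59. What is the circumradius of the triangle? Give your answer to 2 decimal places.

R ≈ 146.28

Law of sines: sin E = e·sin F/f ≈ 0.66513.
Since f ≥ e, only the acute value applies: ∠E ≈ 41.69°.
Then ∠D = 180° − ∠F − ∠E ≈ 73.71°.
Law of sines gives d = f·sin D/sin F ≈ 280.81.
Circumradius = f/(2 sin F) ≈ 146.28.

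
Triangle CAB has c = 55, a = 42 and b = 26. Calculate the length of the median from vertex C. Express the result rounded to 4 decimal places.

Median from C: ½√(2·a² + 2·b² − c²) ≈ 21.535.

21.5349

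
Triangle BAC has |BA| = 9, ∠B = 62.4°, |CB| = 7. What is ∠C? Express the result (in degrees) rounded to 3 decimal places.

By the law of cosines, |AC|² = |CB|² + |BA|² − 2·|CB|·|BA|·cos B = 71.625, so |AC| ≈ 8.4631.
Law of cosines again: cos C = (|AC|² + |CB|² − |BA|²)/(2·|AC|·|CB|) ≈ 0.33443, so ∠C ≈ 70.46°.

∠C ≈ 70.462°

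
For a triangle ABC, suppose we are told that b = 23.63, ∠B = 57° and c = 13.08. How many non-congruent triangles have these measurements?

1

c·sin B = 13.08·sin(57°) ≈ 10.97.
Since b ≥ c, exactly one triangle exists.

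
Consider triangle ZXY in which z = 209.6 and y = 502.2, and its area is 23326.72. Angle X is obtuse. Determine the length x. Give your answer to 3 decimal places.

696.313

From area = ½·y·z·sin X, we get sin X = 2·area/(y·z) ≈ 0.44322.
Taking the obtuse solution, ∠X ≈ 153.69°.
Law of cosines then gives x ≈ 696.31.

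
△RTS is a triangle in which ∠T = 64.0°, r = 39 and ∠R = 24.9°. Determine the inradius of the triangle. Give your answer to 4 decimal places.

15.1086

The third angle is ∠S = 180° − ∠R − ∠T = 91.10°.
Law of sines: t = r·sin T/sin R ≈ 83.254.
Law of sines: s = r·sin S/sin R ≈ 92.612.
Area = ½·r·t·sin S ≈ 1623.2.
Semiperimeter p = (39+83.254+92.612)/2 = 107.43.
Inradius = area/p = 1623.2/107.43 ≈ 15.109.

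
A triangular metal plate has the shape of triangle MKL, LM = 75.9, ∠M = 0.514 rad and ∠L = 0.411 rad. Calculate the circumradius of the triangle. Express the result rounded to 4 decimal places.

The third angle is ∠K = π − ∠L − ∠M = 2.217 rad.
Law of sines: KL = LM·sin M/sin K ≈ 46.727.
Law of sines: MK = LM·sin L/sin K ≈ 37.971.
Circumradius = LM/(2 sin K) ≈ 47.519.

47.5194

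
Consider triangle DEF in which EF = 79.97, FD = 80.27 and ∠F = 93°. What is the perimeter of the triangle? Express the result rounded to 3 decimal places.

By the law of cosines, DE² = EF² + FD² − 2·EF·FD·cos F = 13510, so DE ≈ 116.23.
Semiperimeter s = (79.97+80.27+116.23)/2 = 138.24.
Perimeter = 79.97 + 80.27 + 116.23 = 276.47.

perimeter ≈ 276.474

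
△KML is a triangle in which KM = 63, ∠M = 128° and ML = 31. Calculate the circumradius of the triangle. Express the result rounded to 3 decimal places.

By the law of cosines, LK² = KM² + ML² − 2·KM·ML·cos M = 7334.8, so LK ≈ 85.643.
Area = ½·KM·ML·sin M ≈ 769.49.
Circumradius = LK/(2 sin M) ≈ 54.341.

R ≈ 54.341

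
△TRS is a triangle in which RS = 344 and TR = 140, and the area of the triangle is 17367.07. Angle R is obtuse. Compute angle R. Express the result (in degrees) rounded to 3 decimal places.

From area = ½·TR·RS·sin R, we get sin R = 2·area/(TR·RS) ≈ 0.72122.
Taking the obtuse solution, ∠R ≈ 133.84°.

133.844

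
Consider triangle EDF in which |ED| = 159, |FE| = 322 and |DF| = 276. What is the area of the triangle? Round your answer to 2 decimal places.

Semiperimeter s = (276 + 322 + 159)/2 = 378.5.
Heron's formula: area = √(378.5·102.5·56.5·219.5) ≈ 21935.

21934.94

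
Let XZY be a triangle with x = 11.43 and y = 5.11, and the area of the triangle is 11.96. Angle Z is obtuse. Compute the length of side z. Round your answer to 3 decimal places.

16.227

From area = ½·y·x·sin Z, we get sin Z = 2·area/(y·x) ≈ 0.40954.
Taking the obtuse solution, ∠Z ≈ 155.82°.
Law of cosines then gives z ≈ 16.227.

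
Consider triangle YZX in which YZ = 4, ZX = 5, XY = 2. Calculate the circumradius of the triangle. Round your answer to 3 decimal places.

By the law of cosines, cos Y = (XY² + YZ² − ZX²) / (2·XY·YZ) ≈ -0.31250, so ∠Y ≈ 108.21°.
Circumradius = ZX/(2 sin Y) ≈ 2.6318.

R ≈ 2.632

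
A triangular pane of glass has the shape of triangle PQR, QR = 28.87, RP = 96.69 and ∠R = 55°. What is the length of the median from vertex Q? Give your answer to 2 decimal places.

By the law of cosines, PQ² = QR² + RP² − 2·QR·RP·cos R = 6980.2, so PQ ≈ 83.548.
Median from Q: ½√(2·PQ² + 2·QR² − RP²) ≈ 39.618.

m_Q ≈ 39.62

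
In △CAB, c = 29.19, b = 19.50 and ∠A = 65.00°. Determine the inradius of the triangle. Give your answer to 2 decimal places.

By the law of cosines, a² = b² + c² − 2·b·c·cos A = 751.19, so a ≈ 27.408.
Area = ½·b·c·sin A ≈ 257.94.
Semiperimeter s = (29.19+27.408+19.5)/2 = 38.049.
Inradius = area/s = 257.94/38.049 ≈ 6.7791.

r ≈ 6.78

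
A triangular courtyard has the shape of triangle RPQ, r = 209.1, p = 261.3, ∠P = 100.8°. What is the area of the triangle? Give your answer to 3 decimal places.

12564.373

Law of sines: sin R = r·sin P/p ≈ 0.78606.
Since p ≥ r, only the acute value applies: ∠R ≈ 51.82°.
Then ∠Q = 180° − ∠P − ∠R ≈ 27.38°.
Law of sines gives q = p·sin Q/sin P ≈ 122.34.
Area = ½·p·r·sin Q ≈ 12564.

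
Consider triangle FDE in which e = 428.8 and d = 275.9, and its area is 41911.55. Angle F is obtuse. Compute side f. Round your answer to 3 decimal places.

653.424

From area = ½·d·e·sin F, we get sin F = 2·area/(d·e) ≈ 0.70853.
Taking the obtuse solution, ∠F ≈ 134.88°.
Law of cosines then gives f ≈ 653.42.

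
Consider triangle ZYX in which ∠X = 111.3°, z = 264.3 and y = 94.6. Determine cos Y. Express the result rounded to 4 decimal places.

cos Y ≈ 0.9591

By the law of cosines, x² = z² + y² − 2·z·y·cos X = 96968, so x ≈ 311.4.
Law of cosines again: cos Y = (x² + z² − y²)/(2·x·z) ≈ 0.95911, so ∠Y ≈ 16.44°.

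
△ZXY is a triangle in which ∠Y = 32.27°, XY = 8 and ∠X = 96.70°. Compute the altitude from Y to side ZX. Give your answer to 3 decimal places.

The third angle is ∠Z = 180° − ∠X − ∠Y = 51.03°.
Law of sines: YZ = XY·sin X/sin Z ≈ 10.219.
Law of sines: ZX = XY·sin Y/sin Z ≈ 5.4938.
Area = ½·XY·YZ·sin Y ≈ 21.825.
The altitude from Y has length 2·area/ZX ≈ 7.9454.

h_Y ≈ 7.945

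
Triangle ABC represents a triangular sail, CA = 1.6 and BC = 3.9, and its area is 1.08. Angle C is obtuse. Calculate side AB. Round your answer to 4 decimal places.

From area = ½·BC·CA·sin C, we get sin C = 2·area/(BC·CA) ≈ 0.34615.
Taking the obtuse solution, ∠C ≈ 159.75°.
Law of cosines then gives AB ≈ 5.4294.

5.4294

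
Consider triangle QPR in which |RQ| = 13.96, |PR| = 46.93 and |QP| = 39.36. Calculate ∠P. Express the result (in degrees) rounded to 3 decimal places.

By the law of cosines, cos P = (|QP|² + |PR|² − |RQ|²) / (2·|QP|·|PR|) ≈ 0.96276, so ∠P ≈ 15.69°.

15.686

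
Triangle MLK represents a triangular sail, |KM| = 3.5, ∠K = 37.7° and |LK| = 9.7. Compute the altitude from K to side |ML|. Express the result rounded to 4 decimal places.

By the law of cosines, |ML|² = |LK|² + |KM|² − 2·|LK|·|KM|·cos K = 52.616, so |ML| ≈ 7.2537.
Area = ½·|LK|·|KM|·sin K ≈ 10.381.
The altitude from K has length 2·area/|ML| ≈ 2.8622.

h_K ≈ 2.8622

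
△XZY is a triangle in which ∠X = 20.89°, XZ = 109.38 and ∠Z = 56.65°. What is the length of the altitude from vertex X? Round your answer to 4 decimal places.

91.3682

The third angle is ∠Y = 180° − ∠X − ∠Z = 102.46°.
Law of sines: ZY = XZ·sin X/sin Y ≈ 39.943.
Law of sines: YX = XZ·sin Z/sin Y ≈ 93.572.
Area = ½·XZ·ZY·sin Z ≈ 1824.8.
The altitude from X has length 2·area/ZY ≈ 91.368.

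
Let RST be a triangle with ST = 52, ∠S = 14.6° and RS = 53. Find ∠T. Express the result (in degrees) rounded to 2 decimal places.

∠T ≈ 86.95°

By the law of cosines, TR² = RS² + ST² − 2·RS·ST·cos S = 178.99, so TR ≈ 13.379.
Law of cosines again: cos T = (ST² + TR² − RS²)/(2·ST·TR) ≈ 0.05318, so ∠T ≈ 86.95°.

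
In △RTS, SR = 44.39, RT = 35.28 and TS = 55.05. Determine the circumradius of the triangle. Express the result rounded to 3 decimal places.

27.573

By the law of cosines, cos R = (SR² + RT² − TS²) / (2·SR·RT) ≈ 0.05895, so ∠R ≈ 86.62°.
Circumradius = TS/(2 sin R) ≈ 27.573.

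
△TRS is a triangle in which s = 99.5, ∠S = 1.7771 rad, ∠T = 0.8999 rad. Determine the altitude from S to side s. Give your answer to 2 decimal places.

The third angle is ∠R = π − ∠S − ∠T = 0.4646 rad.
Law of sines: t = s·sin T/sin S ≈ 79.623.
Law of sines: r = s·sin R/sin S ≈ 45.548.
Area = ½·s·t·sin R ≈ 1774.9.
The altitude from S has length 2·area/s ≈ 35.676.

35.68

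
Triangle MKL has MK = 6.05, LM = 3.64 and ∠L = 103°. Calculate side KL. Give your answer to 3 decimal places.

4.083

Law of sines: sin K = LM·sin L/MK ≈ 0.58623.
Since MK ≥ LM, only the acute value applies: ∠K ≈ 35.89°.
Then ∠M = 180° − ∠L − ∠K ≈ 41.11°.
Law of sines gives KL = MK·sin M/sin L ≈ 4.0825.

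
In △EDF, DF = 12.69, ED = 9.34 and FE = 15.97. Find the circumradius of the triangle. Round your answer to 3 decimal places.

7.988

By the law of cosines, cos E = (FE² + ED² − DF²) / (2·FE·ED) ≈ 0.60754, so ∠E ≈ 52.59°.
Circumradius = DF/(2 sin E) ≈ 7.9883.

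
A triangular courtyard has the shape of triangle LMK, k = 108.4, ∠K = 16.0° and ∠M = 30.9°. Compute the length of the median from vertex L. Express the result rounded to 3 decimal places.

The third angle is ∠L = 180° − ∠M − ∠K = 133.10°.
Law of sines: l = k·sin L/sin K ≈ 287.15.
Law of sines: m = k·sin M/sin K ≈ 201.96.
Median from L: ½√(2·m² + 2·k² − l²) ≈ 75.202.

m_L ≈ 75.202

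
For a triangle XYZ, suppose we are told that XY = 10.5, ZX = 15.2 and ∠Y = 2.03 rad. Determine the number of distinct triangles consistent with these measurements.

XY·sin Y = 10.5·sin(2.03 rad) ≈ 9.412.
Since ∠Y is not acute, a triangle exists only if ZX > XY; here ZX > XY, so there is exactly one triangle.

1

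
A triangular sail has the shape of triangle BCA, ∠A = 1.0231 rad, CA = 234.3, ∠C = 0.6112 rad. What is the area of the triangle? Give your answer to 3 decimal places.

13474.368

The third angle is ∠B = π − ∠C − ∠A = 1.5073 rad.
Law of sines: AB = CA·sin C/sin B ≈ 134.72.
Law of sines: BC = CA·sin A/sin B ≈ 200.43.
Area = ½·CA·AB·sin A ≈ 13474.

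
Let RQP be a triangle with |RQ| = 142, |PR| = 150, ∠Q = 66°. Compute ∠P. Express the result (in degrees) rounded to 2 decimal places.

59.86

Law of sines: sin P = |RQ|·sin Q/|PR| ≈ 0.86482.
Since |PR| ≥ |RQ|, only the acute value applies: ∠P ≈ 59.86°.
Then ∠R = 180° − ∠Q − ∠P ≈ 54.14°.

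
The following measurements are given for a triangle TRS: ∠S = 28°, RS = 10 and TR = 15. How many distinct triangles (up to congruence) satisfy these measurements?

RS·sin S = 10·sin(28°) ≈ 4.695.
Since TR ≥ RS, exactly one triangle exists.

1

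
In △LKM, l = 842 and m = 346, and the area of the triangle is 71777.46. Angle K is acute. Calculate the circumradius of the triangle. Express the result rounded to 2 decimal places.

R ≈ 575.49

From area = ½·m·l·sin K, we get sin K = 2·area/(m·l) ≈ 0.49275.
Taking the acute solution, ∠K ≈ 29.52°.
Law of cosines then gives k ≈ 567.15.
Circumradius = k/(2 sin K) ≈ 575.49.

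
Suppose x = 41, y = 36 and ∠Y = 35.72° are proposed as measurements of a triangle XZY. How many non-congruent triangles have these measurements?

2

x·sin Y = 41·sin(35.72°) ≈ 23.94.
Since x sin Y < y < x (23.94 < 36 < 41), two triangles exist.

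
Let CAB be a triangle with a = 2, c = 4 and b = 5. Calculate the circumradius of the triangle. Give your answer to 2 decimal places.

R ≈ 2.63

By the law of cosines, cos C = (a² + b² − c²) / (2·a·b) ≈ 0.65000, so ∠C ≈ 49.46°.
Circumradius = c/(2 sin C) ≈ 2.6318.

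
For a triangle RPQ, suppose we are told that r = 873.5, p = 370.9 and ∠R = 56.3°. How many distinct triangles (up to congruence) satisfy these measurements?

p·sin R = 370.9·sin(56.3°) ≈ 308.6.
Since r ≥ p, exactly one triangle exists.

1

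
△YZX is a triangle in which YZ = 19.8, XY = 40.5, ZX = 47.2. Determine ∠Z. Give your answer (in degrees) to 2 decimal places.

58.39

By the law of cosines, cos Z = (YZ² + ZX² − XY²) / (2·YZ·ZX) ≈ 0.52411, so ∠Z ≈ 58.39°.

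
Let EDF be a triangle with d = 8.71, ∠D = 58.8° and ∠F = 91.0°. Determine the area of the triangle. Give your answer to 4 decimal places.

area ≈ 22.3036

The third angle is ∠E = 180° − ∠D − ∠F = 30.20°.
Law of sines: e = d·sin E/sin D ≈ 5.1221.
Law of sines: f = d·sin F/sin D ≈ 10.181.
Area = ½·d·e·sin F ≈ 22.304.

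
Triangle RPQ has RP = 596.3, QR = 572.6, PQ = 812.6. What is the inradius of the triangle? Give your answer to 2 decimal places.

Semiperimeter s = (812.6 + 572.6 + 596.3)/2 = 990.75.
Heron's formula: area = √(990.75·178.15·418.15·394.45) ≈ 1.7062e+05.
Inradius = area/s = 1.7062e+05/990.75 ≈ 172.22.

r ≈ 172.22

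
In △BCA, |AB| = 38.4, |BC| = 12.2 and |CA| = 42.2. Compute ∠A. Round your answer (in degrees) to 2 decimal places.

By the law of cosines, cos A = (|CA|² + |AB|² − |BC|²) / (2·|CA|·|AB|) ≈ 0.95853, so ∠A ≈ 16.56°.

∠A ≈ 16.56°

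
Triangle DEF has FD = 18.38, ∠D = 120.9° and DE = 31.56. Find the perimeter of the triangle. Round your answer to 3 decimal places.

By the law of cosines, EF² = FD² + DE² − 2·FD·DE·cos D = 1929.6, so EF ≈ 43.928.
Semiperimeter s = (43.928+18.38+31.56)/2 = 46.934.
Perimeter = 43.928 + 18.38 + 31.56 = 93.868.

93.868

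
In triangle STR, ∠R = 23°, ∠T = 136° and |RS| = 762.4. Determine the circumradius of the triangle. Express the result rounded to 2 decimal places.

The third angle is ∠S = 180° − ∠T − ∠R = 21.00°.
Law of sines: |TR| = |RS|·sin S/sin T ≈ 393.32.
Law of sines: |ST| = |RS|·sin R/sin T ≈ 428.83.
Circumradius = |RS|/(2 sin T) ≈ 548.76.

548.76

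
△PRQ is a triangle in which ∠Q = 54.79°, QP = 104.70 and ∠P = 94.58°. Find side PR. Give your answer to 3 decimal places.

The third angle is ∠R = 180° − ∠Q − ∠P = 30.63°.
Law of sines: PR = QP·sin Q/sin R ≈ 167.9.

167.902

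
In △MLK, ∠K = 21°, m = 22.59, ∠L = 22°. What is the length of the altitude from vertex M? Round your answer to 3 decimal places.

4.447

The third angle is ∠M = 180° − ∠L − ∠K = 137.00°.
Law of sines: l = m·sin L/sin M ≈ 12.408.
Law of sines: k = m·sin K/sin M ≈ 11.87.
Area = ½·m·l·sin K ≈ 50.225.
The altitude from M has length 2·area/m ≈ 4.4467.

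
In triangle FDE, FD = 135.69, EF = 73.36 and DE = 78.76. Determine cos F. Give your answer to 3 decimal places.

0.884

By the law of cosines, cos F = (EF² + FD² − DE²) / (2·EF·FD) ≈ 0.88356, so ∠F ≈ 0.487 rad.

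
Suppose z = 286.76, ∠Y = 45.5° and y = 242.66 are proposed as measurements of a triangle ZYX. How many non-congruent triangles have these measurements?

z·sin Y = 286.76·sin(45.5°) ≈ 204.5.
Since z sin Y < y < z (204.5 < 242.66 < 286.76), two triangles exist.

2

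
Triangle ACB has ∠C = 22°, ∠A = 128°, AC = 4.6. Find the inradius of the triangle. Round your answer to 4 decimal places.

The third angle is ∠B = 180° − ∠A − ∠C = 30.00°.
Law of sines: CB = AC·sin A/sin B ≈ 7.2497.
Law of sines: BA = AC·sin C/sin B ≈ 3.4464.
Area = ½·AC·CB·sin C ≈ 6.2463.
Semiperimeter s = (7.2497+3.4464+4.6)/2 = 7.648.
Inradius = area/s = 6.2463/7.648 ≈ 0.81672.

0.8167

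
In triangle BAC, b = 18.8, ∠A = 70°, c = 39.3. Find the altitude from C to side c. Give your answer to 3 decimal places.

By the law of cosines, a² = c² + b² − 2·c·b·cos A = 1392.5, so a ≈ 37.317.
Area = ½·c·b·sin A ≈ 347.14.
The altitude from C has length 2·area/c ≈ 17.666.

17.666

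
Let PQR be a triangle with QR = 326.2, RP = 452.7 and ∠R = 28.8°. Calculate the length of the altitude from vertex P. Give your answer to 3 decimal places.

By the law of cosines, PQ² = QR² + RP² − 2·QR·RP·cos R = 52534, so PQ ≈ 229.2.
Area = ½·QR·RP·sin R ≈ 35570.
The altitude from P has length 2·area/QR ≈ 218.09.

h_P ≈ 218.090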